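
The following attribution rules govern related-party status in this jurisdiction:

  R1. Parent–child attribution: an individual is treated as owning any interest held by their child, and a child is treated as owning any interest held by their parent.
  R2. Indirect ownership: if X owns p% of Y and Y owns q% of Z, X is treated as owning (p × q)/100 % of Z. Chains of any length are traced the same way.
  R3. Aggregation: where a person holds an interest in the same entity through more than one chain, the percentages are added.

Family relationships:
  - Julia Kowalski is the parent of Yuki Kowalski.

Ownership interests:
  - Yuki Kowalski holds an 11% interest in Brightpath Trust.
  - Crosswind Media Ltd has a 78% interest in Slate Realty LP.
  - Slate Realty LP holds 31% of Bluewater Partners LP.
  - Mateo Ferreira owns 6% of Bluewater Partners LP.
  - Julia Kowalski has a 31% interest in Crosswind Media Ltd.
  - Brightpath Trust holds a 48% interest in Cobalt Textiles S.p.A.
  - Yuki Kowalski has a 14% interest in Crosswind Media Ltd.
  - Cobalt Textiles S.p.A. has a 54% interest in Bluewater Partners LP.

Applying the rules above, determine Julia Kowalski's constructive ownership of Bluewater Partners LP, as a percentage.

13.7322%

By parent–child attribution (R1), Julia Kowalski is treated as also owning Yuki Kowalski's interest in Crosswind Media Ltd, giving 31% + 14% = 45%.
By parent–child attribution (R1), Julia Kowalski is treated as owning Yuki Kowalski's 11% interest in Brightpath Trust.
Chain via Crosswind Media Ltd → Slate Realty LP (R2): 45% × 78% × 31% = 10.881% of Bluewater Partners LP.
Chain via Brightpath Trust → Cobalt Textiles S.p.A. (R2): 11% × 48% × 54% = 2.8512% of Bluewater Partners LP.
Aggregating (R3): 10.881% + 2.8512% = 13.7322%.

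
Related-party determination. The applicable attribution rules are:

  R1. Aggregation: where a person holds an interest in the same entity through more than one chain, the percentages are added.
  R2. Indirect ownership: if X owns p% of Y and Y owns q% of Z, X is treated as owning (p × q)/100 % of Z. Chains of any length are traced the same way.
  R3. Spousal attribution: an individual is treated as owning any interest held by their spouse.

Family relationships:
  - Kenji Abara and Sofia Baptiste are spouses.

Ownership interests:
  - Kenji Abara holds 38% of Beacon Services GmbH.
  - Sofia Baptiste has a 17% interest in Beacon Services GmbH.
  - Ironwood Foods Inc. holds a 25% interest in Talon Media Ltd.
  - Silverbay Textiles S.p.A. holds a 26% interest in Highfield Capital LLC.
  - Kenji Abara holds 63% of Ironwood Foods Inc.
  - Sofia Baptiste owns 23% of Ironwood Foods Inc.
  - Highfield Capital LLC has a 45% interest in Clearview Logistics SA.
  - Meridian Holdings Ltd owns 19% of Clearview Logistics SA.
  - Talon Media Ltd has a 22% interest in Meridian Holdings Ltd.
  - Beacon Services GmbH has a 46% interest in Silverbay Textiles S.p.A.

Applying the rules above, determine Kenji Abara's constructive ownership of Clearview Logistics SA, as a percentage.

3.8588%

By spousal attribution (R3), Kenji Abara is treated as also owning Sofia Baptiste's interest in Ironwood Foods Inc, giving 63% + 23% = 86%.
By spousal attribution (R3), Kenji Abara is treated as also owning Sofia Baptiste's interest in Beacon Services GmbH, giving 38% + 17% = 55%.
Chain via Ironwood Foods Inc. → Talon Media Ltd → Meridian Holdings Ltd (R2): 86% × 25% × 22% × 19% = 0.8987% of Clearview Logistics SA.
Chain via Beacon Services GmbH → Silverbay Textiles S.p.A. → Highfield Capital LLC (R2): 55% × 46% × 26% × 45% = 2.9601% of Clearview Logistics SA.
Aggregating (R1): 0.8987% + 2.9601% = 3.8588%.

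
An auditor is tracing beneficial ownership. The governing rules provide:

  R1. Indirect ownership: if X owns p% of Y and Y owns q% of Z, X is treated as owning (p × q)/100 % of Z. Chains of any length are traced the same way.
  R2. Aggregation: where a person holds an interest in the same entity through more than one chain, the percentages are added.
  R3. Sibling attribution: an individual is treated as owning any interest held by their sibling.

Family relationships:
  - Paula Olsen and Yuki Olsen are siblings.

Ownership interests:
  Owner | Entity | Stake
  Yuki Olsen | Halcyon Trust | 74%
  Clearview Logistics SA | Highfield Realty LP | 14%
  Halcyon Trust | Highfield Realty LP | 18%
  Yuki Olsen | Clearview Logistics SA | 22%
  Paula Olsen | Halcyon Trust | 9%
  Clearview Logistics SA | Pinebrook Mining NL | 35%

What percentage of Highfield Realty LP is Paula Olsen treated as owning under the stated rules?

18.02%

By sibling attribution (R3), Paula Olsen is treated as also owning Yuki Olsen's interest in Halcyon Trust, giving 9% + 74% = 83%.
By sibling attribution (R3), Paula Olsen is treated as owning Yuki Olsen's 22% interest in Clearview Logistics SA.
Chain via Halcyon Trust (R1): 83% × 18% = 14.94% of Highfield Realty LP.
Chain via Clearview Logistics SA (R1): 22% × 14% = 3.08% of Highfield Realty LP.
Aggregating (R2): 14.94% + 3.08% = 18.02%.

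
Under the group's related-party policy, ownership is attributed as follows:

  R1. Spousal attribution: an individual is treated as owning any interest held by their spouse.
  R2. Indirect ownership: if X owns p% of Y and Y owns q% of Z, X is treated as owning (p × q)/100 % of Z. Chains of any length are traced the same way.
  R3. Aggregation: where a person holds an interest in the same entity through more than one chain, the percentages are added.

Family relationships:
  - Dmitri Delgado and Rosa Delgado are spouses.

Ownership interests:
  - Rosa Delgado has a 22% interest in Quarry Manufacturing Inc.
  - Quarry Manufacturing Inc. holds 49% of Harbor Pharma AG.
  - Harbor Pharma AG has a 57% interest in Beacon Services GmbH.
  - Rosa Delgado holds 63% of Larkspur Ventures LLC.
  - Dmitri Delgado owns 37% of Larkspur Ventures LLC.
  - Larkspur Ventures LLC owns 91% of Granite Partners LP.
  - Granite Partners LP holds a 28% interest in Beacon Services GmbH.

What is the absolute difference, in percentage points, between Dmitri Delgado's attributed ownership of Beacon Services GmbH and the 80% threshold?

By spousal attribution (R1), Dmitri Delgado is treated as also owning Rosa Delgado's interest in Larkspur Ventures LLC, giving 37% + 63% = 100%.
By spousal attribution (R1), Dmitri Delgado is treated as owning Rosa Delgado's 22% interest in Quarry Manufacturing Inc.
Chain via Larkspur Ventures LLC → Granite Partners LP (R2): 100% × 91% × 28% = 25.48% of Beacon Services GmbH.
Chain via Quarry Manufacturing Inc. → Harbor Pharma AG (R2): 22% × 49% × 57% = 6.1446% of Beacon Services GmbH.
Aggregating (R3): 25.48% + 6.1446% = 31.6246%.
31.6246% falls short of the 80% threshold by 48.3754 percentage points.

48.3754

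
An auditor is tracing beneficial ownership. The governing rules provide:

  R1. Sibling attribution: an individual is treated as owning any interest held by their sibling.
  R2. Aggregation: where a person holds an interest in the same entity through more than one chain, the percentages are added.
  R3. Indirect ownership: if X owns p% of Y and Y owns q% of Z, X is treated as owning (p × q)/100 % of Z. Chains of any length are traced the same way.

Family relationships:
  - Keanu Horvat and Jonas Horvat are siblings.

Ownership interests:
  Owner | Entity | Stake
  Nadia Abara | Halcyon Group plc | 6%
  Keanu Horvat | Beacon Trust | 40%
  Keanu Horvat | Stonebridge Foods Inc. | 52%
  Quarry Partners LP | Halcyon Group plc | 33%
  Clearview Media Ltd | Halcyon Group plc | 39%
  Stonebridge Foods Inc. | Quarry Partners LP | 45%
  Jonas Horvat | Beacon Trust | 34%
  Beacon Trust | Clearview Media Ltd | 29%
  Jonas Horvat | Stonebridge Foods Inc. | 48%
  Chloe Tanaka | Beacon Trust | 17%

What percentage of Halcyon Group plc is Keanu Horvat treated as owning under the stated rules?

23.2194%

By sibling attribution (R1), Keanu Horvat is treated as also owning Jonas Horvat's interest in Stonebridge Foods Inc, giving 52% + 48% = 100%.
By sibling attribution (R1), Keanu Horvat is treated as also owning Jonas Horvat's interest in Beacon Trust, giving 40% + 34% = 74%.
Chain via Stonebridge Foods Inc. → Quarry Partners LP (R3): 100% × 45% × 33% = 14.85% of Halcyon Group plc.
Chain via Beacon Trust → Clearview Media Ltd (R3): 74% × 29% × 39% = 8.3694% of Halcyon Group plc.
Aggregating (R2): 14.85% + 8.3694% = 23.2194%.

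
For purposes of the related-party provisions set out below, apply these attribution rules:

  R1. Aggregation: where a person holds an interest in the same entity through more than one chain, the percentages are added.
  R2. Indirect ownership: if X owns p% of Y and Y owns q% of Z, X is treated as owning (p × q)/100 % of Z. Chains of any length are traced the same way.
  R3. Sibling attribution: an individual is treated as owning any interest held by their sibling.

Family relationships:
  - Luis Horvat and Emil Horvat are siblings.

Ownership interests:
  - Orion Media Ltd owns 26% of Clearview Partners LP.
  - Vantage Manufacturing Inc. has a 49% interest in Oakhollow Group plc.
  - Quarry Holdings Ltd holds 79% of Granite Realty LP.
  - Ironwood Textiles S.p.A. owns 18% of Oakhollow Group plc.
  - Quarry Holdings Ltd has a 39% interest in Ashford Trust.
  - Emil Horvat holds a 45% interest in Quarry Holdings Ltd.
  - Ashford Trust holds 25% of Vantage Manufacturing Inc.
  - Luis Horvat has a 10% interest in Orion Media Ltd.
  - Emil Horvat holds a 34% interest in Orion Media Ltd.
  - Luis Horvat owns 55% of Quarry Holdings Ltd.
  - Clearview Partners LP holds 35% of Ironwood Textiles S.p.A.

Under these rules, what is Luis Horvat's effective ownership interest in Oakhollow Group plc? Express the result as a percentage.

5.49822%

By sibling attribution (R3), Luis Horvat is treated as also owning Emil Horvat's interest in Quarry Holdings Ltd, giving 55% + 45% = 100%.
By sibling attribution (R3), Luis Horvat is treated as also owning Emil Horvat's interest in Orion Media Ltd, giving 10% + 34% = 44%.
Chain via Quarry Holdings Ltd → Ashford Trust → Vantage Manufacturing Inc. (R2): 100% × 39% × 25% × 49% = 4.7775% of Oakhollow Group plc.
Chain via Orion Media Ltd → Clearview Partners LP → Ironwood Textiles S.p.A. (R2): 44% × 26% × 35% × 18% = 0.72072% of Oakhollow Group plc.
Aggregating (R1): 4.7775% + 0.72072% = 5.49822%.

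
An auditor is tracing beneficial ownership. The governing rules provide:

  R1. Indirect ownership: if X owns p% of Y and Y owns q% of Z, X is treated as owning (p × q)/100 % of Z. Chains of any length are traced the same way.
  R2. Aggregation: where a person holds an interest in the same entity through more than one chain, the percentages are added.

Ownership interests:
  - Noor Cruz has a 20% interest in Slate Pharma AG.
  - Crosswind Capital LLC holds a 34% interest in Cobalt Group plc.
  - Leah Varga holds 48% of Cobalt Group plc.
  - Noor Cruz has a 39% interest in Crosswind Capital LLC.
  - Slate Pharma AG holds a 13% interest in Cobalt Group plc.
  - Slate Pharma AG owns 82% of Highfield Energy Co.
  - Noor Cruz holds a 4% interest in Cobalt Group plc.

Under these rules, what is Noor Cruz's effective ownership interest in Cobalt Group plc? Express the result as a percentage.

19.86%

Chain via Crosswind Capital LLC (R1): 39% × 34% = 13.26% of Cobalt Group plc.
Chain via Slate Pharma AG (R1): 20% × 13% = 2.6% of Cobalt Group plc.
Direct interest in Cobalt Group plc: 4%.
Aggregating (R2): 13.26% + 2.6% + 4% = 19.86%.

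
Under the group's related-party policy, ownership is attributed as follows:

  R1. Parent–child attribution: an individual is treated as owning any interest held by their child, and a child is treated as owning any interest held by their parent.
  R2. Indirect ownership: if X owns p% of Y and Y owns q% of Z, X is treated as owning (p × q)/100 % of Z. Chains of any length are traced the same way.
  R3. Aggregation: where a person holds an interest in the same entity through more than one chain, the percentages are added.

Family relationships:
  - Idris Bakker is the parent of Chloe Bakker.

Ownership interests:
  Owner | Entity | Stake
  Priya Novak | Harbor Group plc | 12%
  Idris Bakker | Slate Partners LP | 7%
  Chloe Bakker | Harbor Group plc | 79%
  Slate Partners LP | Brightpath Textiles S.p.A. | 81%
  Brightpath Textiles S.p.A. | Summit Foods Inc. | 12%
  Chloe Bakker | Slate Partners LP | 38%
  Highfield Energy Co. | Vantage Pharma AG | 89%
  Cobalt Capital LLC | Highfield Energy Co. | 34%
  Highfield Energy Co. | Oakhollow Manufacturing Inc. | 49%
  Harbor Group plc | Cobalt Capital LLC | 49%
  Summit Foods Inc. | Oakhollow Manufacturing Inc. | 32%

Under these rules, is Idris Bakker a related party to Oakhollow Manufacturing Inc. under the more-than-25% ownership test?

By parent–child attribution (R1), Idris Bakker is treated as also owning Chloe Bakker's interest in Slate Partners LP, giving 7% + 38% = 45%.
By parent–child attribution (R1), Idris Bakker is treated as owning Chloe Bakker's 79% interest in Harbor Group plc.
Chain via Slate Partners LP → Brightpath Textiles S.p.A. → Summit Foods Inc. (R2): 45% × 81% × 12% × 32% = 1.39968% of Oakhollow Manufacturing Inc.
Chain via Harbor Group plc → Cobalt Capital LLC → Highfield Energy Co. (R2): 79% × 49% × 34% × 49% = 6.449086% of Oakhollow Manufacturing Inc.
Aggregating (R3): 1.39968% + 6.449086% = 7.848766%.
7.848766% does not exceed the 25% threshold, so Idris is not a related party to Oakhollow Manufacturing Inc.

No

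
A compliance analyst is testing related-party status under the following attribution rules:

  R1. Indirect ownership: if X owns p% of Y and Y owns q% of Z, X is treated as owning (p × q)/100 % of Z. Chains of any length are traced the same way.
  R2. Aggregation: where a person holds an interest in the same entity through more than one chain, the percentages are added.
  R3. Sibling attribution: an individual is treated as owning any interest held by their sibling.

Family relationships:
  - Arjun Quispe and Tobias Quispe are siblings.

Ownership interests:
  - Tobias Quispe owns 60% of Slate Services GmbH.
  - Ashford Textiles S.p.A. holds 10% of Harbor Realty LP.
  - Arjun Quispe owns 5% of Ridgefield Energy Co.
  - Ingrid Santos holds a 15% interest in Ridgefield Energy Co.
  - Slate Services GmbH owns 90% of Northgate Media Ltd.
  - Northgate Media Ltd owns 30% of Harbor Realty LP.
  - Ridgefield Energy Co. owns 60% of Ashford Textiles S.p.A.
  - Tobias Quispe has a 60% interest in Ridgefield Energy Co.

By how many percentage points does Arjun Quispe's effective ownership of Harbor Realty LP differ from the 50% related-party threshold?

By sibling attribution (R3), Arjun Quispe is treated as also owning Tobias Quispe's interest in Ridgefield Energy Co, giving 5% + 60% = 65%.
By sibling attribution (R3), Arjun Quispe is treated as owning Tobias Quispe's 60% interest in Slate Services GmbH.
Chain via Ridgefield Energy Co. → Ashford Textiles S.p.A. (R1): 65% × 60% × 10% = 3.9% of Harbor Realty LP.
Chain via Slate Services GmbH → Northgate Media Ltd (R1): 60% × 90% × 30% = 16.2% of Harbor Realty LP.
Aggregating (R2): 3.9% + 16.2% = 20.1%.
20.1% falls short of the 50% threshold by 29.9 percentage points.

29.9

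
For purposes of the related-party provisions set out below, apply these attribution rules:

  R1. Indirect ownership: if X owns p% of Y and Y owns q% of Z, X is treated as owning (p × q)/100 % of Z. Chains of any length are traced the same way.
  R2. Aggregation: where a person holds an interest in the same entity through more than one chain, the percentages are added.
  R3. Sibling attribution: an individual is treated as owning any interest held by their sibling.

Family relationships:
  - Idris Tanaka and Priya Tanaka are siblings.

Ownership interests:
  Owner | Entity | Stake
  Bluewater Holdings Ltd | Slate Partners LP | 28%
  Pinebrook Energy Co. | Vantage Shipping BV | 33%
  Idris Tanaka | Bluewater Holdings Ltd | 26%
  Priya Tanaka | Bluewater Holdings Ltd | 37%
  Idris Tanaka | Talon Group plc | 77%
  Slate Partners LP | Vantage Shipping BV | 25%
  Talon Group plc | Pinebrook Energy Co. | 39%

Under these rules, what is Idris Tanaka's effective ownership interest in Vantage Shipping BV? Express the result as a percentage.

By sibling attribution (R3), Idris Tanaka is treated as also owning Priya Tanaka's interest in Bluewater Holdings Ltd, giving 26% + 37% = 63%.
Chain via Bluewater Holdings Ltd → Slate Partners LP (R1): 63% × 28% × 25% = 4.41% of Vantage Shipping BV.
Chain via Talon Group plc → Pinebrook Energy Co. (R1): 77% × 39% × 33% = 9.9099% of Vantage Shipping BV.
Aggregating (R2): 4.41% + 9.9099% = 14.3199%.

14.3199%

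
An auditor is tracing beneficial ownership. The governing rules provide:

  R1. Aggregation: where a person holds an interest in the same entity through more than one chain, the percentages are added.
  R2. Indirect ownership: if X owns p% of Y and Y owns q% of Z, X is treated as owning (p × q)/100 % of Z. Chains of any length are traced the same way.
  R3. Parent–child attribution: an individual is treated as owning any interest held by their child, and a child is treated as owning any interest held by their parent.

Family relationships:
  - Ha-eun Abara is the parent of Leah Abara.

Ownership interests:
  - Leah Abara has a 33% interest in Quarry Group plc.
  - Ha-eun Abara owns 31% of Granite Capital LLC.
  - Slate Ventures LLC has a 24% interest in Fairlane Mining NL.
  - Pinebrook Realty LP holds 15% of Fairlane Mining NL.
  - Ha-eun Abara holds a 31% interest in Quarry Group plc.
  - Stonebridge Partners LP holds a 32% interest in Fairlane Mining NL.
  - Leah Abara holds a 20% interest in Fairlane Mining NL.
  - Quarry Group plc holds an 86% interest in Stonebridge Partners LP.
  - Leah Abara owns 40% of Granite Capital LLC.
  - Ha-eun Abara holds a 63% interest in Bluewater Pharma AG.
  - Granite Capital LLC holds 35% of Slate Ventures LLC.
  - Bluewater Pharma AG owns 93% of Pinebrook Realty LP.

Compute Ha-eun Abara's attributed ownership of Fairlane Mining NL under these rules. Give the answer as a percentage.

By parent–child attribution (R3), Ha-eun Abara is treated as also owning Leah Abara's interest in Granite Capital LLC, giving 31% + 40% = 71%.
By parent–child attribution (R3), Ha-eun Abara is treated as also owning Leah Abara's interest in Quarry Group plc, giving 31% + 33% = 64%.
By parent–child attribution (R3), Ha-eun Abara is treated as owning Leah Abara's 20% interest in Fairlane Mining NL.
Chain via Granite Capital LLC → Slate Ventures LLC (R2): 71% × 35% × 24% = 5.964% of Fairlane Mining NL.
Chain via Quarry Group plc → Stonebridge Partners LP (R2): 64% × 86% × 32% = 17.6128% of Fairlane Mining NL.
Chain via Bluewater Pharma AG → Pinebrook Realty LP (R2): 63% × 93% × 15% = 8.7885% of Fairlane Mining NL.
Direct interest in Fairlane Mining NL: 20%.
Aggregating (R1): 5.964% + 17.6128% + 8.7885% + 20% = 52.3653%.

52.3653%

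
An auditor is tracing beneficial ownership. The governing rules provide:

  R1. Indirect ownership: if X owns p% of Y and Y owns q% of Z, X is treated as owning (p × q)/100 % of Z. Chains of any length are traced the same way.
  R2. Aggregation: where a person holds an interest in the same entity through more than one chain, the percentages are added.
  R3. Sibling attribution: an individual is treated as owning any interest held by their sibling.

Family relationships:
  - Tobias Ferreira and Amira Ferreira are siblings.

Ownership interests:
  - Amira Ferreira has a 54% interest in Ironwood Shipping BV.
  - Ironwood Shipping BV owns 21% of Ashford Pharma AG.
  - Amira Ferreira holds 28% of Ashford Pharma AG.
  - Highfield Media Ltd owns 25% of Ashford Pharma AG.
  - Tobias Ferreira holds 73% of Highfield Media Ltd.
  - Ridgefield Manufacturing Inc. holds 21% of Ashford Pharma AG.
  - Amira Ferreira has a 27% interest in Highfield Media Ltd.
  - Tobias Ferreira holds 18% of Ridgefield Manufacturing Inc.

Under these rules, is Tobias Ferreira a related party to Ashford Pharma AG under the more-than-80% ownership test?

By sibling attribution (R3), Tobias Ferreira is treated as also owning Amira Ferreira's interest in Highfield Media Ltd, giving 73% + 27% = 100%.
By sibling attribution (R3), Tobias Ferreira is treated as owning Amira Ferreira's 54% interest in Ironwood Shipping BV.
By sibling attribution (R3), Tobias Ferreira is treated as owning Amira Ferreira's 28% interest in Ashford Pharma AG.
Chain via Ridgefield Manufacturing Inc. (R1): 18% × 21% = 3.78% of Ashford Pharma AG.
Chain via Highfield Media Ltd (R1): 100% × 25% = 25% of Ashford Pharma AG.
Chain via Ironwood Shipping BV (R1): 54% × 21% = 11.34% of Ashford Pharma AG.
Direct interest in Ashford Pharma AG: 28%.
Aggregating (R2): 3.78% + 25% + 11.34% + 28% = 68.12%.
68.12% does not exceed the 80% threshold, so Tobias is not a related party to Ashford Pharma AG.

No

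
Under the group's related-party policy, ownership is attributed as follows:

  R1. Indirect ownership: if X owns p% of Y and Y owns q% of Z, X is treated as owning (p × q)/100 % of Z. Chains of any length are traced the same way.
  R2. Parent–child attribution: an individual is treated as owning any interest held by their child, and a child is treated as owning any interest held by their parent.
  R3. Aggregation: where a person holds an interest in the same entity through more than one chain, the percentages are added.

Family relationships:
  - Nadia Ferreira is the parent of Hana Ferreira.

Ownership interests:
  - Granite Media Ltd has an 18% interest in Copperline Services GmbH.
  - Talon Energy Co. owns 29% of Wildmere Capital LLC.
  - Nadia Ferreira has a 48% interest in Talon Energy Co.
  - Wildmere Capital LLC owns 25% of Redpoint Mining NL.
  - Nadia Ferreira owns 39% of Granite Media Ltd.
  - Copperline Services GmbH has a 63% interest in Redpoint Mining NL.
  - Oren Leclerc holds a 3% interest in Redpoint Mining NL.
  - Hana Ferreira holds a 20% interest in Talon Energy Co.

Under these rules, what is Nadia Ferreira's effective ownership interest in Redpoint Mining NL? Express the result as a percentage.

By parent–child attribution (R2), Nadia Ferreira is treated as also owning Hana Ferreira's interest in Talon Energy Co, giving 48% + 20% = 68%.
Chain via Granite Media Ltd → Copperline Services GmbH (R1): 39% × 18% × 63% = 4.4226% of Redpoint Mining NL.
Chain via Talon Energy Co. → Wildmere Capital LLC (R1): 68% × 29% × 25% = 4.93% of Redpoint Mining NL.
Aggregating (R3): 4.4226% + 4.93% = 9.3526%.

9.3526%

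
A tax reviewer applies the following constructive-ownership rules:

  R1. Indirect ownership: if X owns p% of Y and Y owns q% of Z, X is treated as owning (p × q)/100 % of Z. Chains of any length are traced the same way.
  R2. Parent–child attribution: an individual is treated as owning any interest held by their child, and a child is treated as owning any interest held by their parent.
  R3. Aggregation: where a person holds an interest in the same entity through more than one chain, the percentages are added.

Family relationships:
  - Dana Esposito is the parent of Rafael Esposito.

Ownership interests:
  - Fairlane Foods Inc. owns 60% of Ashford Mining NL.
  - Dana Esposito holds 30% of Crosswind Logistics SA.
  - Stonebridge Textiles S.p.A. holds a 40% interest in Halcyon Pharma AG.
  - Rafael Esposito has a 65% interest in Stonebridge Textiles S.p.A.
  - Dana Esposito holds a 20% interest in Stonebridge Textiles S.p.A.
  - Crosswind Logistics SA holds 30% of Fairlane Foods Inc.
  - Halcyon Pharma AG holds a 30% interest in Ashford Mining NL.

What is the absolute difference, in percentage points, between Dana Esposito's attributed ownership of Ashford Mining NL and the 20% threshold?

4.4

By parent–child attribution (R2), Dana Esposito is treated as also owning Rafael Esposito's interest in Stonebridge Textiles S.p.A, giving 20% + 65% = 85%.
Chain via Stonebridge Textiles S.p.A. → Halcyon Pharma AG (R1): 85% × 40% × 30% = 10.2% of Ashford Mining NL.
Chain via Crosswind Logistics SA → Fairlane Foods Inc. (R1): 30% × 30% × 60% = 5.4% of Ashford Mining NL.
Aggregating (R3): 10.2% + 5.4% = 15.6%.
15.6% falls short of the 20% threshold by 4.4 percentage points.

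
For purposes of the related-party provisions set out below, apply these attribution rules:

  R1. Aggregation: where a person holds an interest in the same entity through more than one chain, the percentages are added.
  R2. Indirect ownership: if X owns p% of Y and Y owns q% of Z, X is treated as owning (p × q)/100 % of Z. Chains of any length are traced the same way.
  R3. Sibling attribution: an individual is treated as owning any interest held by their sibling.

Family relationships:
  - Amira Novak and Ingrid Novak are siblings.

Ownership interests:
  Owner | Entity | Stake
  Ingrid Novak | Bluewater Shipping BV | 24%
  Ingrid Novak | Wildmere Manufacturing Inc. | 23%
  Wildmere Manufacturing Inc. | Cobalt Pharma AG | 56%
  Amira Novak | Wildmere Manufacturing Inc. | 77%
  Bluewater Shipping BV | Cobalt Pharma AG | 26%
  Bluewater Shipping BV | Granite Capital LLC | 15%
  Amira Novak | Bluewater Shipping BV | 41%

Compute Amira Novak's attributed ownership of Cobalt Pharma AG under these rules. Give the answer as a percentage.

By sibling attribution (R3), Amira Novak is treated as also owning Ingrid Novak's interest in Bluewater Shipping BV, giving 41% + 24% = 65%.
By sibling attribution (R3), Amira Novak is treated as also owning Ingrid Novak's interest in Wildmere Manufacturing Inc, giving 77% + 23% = 100%.
Chain via Bluewater Shipping BV (R2): 65% × 26% = 16.9% of Cobalt Pharma AG.
Chain via Wildmere Manufacturing Inc. (R2): 100% × 56% = 56% of Cobalt Pharma AG.
Aggregating (R1): 16.9% + 56% = 72.9%.

72.9%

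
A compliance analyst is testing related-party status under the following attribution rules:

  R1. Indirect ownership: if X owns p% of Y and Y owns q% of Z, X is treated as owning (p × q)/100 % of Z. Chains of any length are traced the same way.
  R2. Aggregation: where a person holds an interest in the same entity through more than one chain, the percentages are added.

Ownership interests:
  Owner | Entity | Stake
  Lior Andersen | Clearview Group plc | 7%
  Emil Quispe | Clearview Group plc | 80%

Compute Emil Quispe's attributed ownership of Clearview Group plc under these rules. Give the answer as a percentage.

Direct interest in Clearview Group plc: 80%.

80%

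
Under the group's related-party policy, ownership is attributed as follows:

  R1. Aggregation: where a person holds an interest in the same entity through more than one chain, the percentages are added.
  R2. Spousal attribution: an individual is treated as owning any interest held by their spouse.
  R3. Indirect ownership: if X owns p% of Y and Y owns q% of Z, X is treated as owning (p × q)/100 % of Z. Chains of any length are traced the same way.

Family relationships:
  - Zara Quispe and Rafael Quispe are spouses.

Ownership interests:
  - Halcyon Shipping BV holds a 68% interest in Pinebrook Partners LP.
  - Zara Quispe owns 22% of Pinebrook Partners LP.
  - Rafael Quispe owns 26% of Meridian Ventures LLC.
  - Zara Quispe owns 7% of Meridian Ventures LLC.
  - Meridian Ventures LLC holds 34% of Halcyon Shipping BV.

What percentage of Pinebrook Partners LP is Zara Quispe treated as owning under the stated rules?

29.6296%

By spousal attribution (R2), Zara Quispe is treated as also owning Rafael Quispe's interest in Meridian Ventures LLC, giving 7% + 26% = 33%.
Chain via Meridian Ventures LLC → Halcyon Shipping BV (R3): 33% × 34% × 68% = 7.6296% of Pinebrook Partners LP.
Direct interest in Pinebrook Partners LP: 22%.
Aggregating (R1): 7.6296% + 22% = 29.6296%.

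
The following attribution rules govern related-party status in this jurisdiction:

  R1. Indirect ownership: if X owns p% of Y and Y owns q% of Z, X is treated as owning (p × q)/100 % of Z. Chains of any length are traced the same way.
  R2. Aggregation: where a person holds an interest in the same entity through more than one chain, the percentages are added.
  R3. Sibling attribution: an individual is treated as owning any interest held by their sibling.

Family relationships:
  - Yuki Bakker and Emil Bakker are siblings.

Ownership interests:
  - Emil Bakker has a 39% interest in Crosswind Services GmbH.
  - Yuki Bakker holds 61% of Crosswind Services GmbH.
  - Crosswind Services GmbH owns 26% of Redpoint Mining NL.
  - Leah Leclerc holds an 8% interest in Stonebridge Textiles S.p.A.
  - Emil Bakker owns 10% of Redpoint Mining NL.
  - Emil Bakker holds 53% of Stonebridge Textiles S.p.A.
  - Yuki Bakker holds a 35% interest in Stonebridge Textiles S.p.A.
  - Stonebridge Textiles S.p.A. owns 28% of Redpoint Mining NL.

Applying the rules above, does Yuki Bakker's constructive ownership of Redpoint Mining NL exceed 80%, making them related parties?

By sibling attribution (R3), Yuki Bakker is treated as also owning Emil Bakker's interest in Crosswind Services GmbH, giving 61% + 39% = 100%.
By sibling attribution (R3), Yuki Bakker is treated as also owning Emil Bakker's interest in Stonebridge Textiles S.p.A, giving 35% + 53% = 88%.
By sibling attribution (R3), Yuki Bakker is treated as owning Emil Bakker's 10% interest in Redpoint Mining NL.
Chain via Crosswind Services GmbH (R1): 100% × 26% = 26% of Redpoint Mining NL.
Chain via Stonebridge Textiles S.p.A. (R1): 88% × 28% = 24.64% of Redpoint Mining NL.
Direct interest in Redpoint Mining NL: 10%.
Aggregating (R2): 26% + 24.64% + 10% = 60.64%.
60.64% does not exceed the 80% threshold, so Yuki is not a related party to Redpoint Mining NL.

No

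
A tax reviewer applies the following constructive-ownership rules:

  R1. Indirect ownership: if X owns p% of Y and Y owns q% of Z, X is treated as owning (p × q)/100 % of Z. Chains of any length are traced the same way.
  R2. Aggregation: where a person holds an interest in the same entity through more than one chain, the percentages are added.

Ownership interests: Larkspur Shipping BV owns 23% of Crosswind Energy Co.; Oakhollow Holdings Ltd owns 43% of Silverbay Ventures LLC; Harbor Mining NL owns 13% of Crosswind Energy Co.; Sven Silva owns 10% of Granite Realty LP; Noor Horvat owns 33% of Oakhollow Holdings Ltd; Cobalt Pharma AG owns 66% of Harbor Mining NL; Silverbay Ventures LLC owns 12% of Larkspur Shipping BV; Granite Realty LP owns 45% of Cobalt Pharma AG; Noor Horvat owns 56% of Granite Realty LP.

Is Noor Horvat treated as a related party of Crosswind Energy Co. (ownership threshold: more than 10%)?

No

Chain via Oakhollow Holdings Ltd → Silverbay Ventures LLC → Larkspur Shipping BV (R1): 33% × 43% × 12% × 23% = 0.391644% of Crosswind Energy Co.
Chain via Granite Realty LP → Cobalt Pharma AG → Harbor Mining NL (R1): 56% × 45% × 66% × 13% = 2.16216% of Crosswind Energy Co.
Aggregating (R2): 0.391644% + 2.16216% = 2.553804%.
2.553804% does not exceed the 10% threshold, so Noor is not a related party to Crosswind Energy Co.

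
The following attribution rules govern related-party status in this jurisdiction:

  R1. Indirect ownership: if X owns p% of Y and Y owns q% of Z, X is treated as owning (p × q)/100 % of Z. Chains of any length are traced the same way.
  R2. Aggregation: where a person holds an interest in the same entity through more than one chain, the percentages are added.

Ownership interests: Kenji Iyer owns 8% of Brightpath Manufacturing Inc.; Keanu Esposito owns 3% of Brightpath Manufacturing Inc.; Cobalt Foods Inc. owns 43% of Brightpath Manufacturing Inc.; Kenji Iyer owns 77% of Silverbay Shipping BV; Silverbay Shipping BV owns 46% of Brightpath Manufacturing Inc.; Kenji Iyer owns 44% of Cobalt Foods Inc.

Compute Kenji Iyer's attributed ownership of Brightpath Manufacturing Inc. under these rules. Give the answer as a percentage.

Chain via Silverbay Shipping BV (R1): 77% × 46% = 35.42% of Brightpath Manufacturing Inc.
Chain via Cobalt Foods Inc. (R1): 44% × 43% = 18.92% of Brightpath Manufacturing Inc.
Direct interest in Brightpath Manufacturing Inc: 8%.
Aggregating (R2): 35.42% + 18.92% + 8% = 62.34%.

62.34%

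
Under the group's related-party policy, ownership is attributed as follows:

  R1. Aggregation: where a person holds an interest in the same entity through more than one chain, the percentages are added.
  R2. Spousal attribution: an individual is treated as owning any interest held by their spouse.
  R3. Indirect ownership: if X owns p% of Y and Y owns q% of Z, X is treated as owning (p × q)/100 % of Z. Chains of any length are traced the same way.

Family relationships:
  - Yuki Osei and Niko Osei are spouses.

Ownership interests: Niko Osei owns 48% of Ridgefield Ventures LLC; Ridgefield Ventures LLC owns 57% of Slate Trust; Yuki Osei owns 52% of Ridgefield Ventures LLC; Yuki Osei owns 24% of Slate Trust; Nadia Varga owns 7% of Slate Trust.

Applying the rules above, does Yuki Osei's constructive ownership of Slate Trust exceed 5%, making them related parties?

By spousal attribution (R2), Yuki Osei is treated as also owning Niko Osei's interest in Ridgefield Ventures LLC, giving 52% + 48% = 100%.
Chain via Ridgefield Ventures LLC (R3): 100% × 57% = 57% of Slate Trust.
Direct interest in Slate Trust: 24%.
Aggregating (R1): 57% + 24% = 81%.
81% exceeds the 5% threshold, so Yuki is a related party to Slate Trust.

Yes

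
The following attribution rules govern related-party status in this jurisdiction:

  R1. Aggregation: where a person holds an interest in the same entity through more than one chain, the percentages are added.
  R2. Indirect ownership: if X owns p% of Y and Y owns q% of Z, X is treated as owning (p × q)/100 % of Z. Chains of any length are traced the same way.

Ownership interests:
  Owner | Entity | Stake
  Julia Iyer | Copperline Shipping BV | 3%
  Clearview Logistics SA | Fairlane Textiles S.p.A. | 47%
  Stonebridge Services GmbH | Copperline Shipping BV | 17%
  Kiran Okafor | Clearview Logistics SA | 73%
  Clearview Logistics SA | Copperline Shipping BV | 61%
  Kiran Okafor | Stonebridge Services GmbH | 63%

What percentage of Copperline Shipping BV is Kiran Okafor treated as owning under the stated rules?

55.24%

Chain via Clearview Logistics SA (R2): 73% × 61% = 44.53% of Copperline Shipping BV.
Chain via Stonebridge Services GmbH (R2): 63% × 17% = 10.71% of Copperline Shipping BV.
Aggregating (R1): 44.53% + 10.71% = 55.24%.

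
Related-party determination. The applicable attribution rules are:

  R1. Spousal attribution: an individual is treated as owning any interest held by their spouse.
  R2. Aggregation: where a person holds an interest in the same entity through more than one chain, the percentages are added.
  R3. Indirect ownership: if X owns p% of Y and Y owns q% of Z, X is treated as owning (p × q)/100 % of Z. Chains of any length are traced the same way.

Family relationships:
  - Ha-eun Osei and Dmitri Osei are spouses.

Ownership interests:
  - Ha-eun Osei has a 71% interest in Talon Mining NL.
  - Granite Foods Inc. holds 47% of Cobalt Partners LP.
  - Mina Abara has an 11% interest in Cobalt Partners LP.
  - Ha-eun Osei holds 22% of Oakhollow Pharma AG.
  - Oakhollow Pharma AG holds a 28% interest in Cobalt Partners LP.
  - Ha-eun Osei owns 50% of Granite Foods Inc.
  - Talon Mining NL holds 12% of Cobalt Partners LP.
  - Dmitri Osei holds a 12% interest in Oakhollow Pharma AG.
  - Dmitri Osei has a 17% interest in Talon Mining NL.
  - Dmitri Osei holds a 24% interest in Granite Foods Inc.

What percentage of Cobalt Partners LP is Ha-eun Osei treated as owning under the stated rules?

By spousal attribution (R1), Ha-eun Osei is treated as also owning Dmitri Osei's interest in Oakhollow Pharma AG, giving 22% + 12% = 34%.
By spousal attribution (R1), Ha-eun Osei is treated as also owning Dmitri Osei's interest in Talon Mining NL, giving 71% + 17% = 88%.
By spousal attribution (R1), Ha-eun Osei is treated as also owning Dmitri Osei's interest in Granite Foods Inc, giving 50% + 24% = 74%.
Chain via Oakhollow Pharma AG (R3): 34% × 28% = 9.52% of Cobalt Partners LP.
Chain via Talon Mining NL (R3): 88% × 12% = 10.56% of Cobalt Partners LP.
Chain via Granite Foods Inc. (R3): 74% × 47% = 34.78% of Cobalt Partners LP.
Aggregating (R2): 9.52% + 10.56% + 34.78% = 54.86%.

54.86%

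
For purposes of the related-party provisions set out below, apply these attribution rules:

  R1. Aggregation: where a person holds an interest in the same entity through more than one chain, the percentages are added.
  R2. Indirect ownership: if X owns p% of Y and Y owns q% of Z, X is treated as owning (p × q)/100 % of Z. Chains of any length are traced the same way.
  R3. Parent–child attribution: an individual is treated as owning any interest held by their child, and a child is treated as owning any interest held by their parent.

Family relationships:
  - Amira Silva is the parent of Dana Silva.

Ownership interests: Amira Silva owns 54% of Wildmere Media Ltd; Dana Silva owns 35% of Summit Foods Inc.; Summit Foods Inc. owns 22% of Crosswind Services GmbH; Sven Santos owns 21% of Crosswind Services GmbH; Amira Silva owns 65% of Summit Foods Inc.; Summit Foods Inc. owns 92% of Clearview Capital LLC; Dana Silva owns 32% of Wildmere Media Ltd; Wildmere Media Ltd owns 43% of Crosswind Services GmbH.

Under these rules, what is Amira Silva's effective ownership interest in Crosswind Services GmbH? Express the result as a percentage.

58.98%

By parent–child attribution (R3), Amira Silva is treated as also owning Dana Silva's interest in Wildmere Media Ltd, giving 54% + 32% = 86%.
By parent–child attribution (R3), Amira Silva is treated as also owning Dana Silva's interest in Summit Foods Inc, giving 65% + 35% = 100%.
Chain via Wildmere Media Ltd (R2): 86% × 43% = 36.98% of Crosswind Services GmbH.
Chain via Summit Foods Inc. (R2): 100% × 22% = 22% of Crosswind Services GmbH.
Aggregating (R1): 36.98% + 22% = 58.98%.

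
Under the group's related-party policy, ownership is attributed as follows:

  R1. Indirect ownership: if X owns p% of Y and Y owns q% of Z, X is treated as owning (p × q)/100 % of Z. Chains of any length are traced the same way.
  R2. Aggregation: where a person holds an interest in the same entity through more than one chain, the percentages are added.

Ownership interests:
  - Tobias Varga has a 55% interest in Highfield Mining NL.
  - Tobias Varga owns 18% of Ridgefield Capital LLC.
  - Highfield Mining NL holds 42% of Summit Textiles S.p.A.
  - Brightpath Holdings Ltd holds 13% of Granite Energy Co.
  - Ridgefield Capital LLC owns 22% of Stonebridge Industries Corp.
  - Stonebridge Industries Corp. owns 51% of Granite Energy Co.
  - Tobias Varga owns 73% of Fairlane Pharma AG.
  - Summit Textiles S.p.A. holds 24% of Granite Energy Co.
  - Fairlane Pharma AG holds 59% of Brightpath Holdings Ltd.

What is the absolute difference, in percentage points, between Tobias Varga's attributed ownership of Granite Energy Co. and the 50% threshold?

Chain via Highfield Mining NL → Summit Textiles S.p.A. (R1): 55% × 42% × 24% = 5.544% of Granite Energy Co.
Chain via Ridgefield Capital LLC → Stonebridge Industries Corp. (R1): 18% × 22% × 51% = 2.0196% of Granite Energy Co.
Chain via Fairlane Pharma AG → Brightpath Holdings Ltd (R1): 73% × 59% × 13% = 5.5991% of Granite Energy Co.
Aggregating (R2): 5.544% + 2.0196% + 5.5991% = 13.1627%.
13.1627% falls short of the 50% threshold by 36.8373 percentage points.

36.8373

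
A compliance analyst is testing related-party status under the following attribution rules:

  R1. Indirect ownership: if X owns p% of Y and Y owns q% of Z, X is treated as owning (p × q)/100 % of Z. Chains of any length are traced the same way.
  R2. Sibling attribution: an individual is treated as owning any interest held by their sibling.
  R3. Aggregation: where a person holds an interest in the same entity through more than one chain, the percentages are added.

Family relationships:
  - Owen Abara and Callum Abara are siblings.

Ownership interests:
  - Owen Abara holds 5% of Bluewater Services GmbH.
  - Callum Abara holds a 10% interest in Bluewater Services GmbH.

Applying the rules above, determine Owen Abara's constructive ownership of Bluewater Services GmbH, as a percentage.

15%

By sibling attribution (R2), Owen Abara is treated as also owning Callum Abara's interest in Bluewater Services GmbH, giving 5% + 10% = 15%.
Direct interest in Bluewater Services GmbH: 15%.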